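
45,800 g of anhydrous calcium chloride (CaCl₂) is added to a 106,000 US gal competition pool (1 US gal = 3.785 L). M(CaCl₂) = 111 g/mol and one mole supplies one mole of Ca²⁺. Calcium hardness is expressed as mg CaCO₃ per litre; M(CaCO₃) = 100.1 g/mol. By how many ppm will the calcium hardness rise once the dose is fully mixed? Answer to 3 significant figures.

103 ppm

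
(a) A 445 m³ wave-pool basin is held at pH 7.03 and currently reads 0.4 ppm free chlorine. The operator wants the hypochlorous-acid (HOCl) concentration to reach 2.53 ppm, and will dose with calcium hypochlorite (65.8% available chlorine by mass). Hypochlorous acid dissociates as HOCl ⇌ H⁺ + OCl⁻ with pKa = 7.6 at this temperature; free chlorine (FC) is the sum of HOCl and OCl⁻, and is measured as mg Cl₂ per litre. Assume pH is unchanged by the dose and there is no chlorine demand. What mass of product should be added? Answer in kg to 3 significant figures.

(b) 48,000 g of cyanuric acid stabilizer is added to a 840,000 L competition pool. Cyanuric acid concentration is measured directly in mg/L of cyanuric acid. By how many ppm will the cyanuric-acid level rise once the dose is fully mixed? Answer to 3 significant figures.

(a) Volume: 445 m³ = 445,000 L.
(a) [OCl⁻]/[HOCl] = 10^(pH − pKa) = 10^(7.03 − 7.6) = 0.2692; fraction as HOCl = 1/(1 + 0.2692) = 0.7879.
(a) Free chlorine required for 2.53 ppm HOCl: 2.53 / 0.7879 = 3.211 ppm.
(a) FC to add: 3.211 − 0.4 = 2.811 mg/L as Cl₂.
(a) Cl₂ equivalent: 2.811 mg/L × 445,000 L = 1251 g.
(a) Product at 65.8% available Cl: 1251 / 0.658 = 1901 g.

(b) Rise: 48,000 g / 840,000 L × 1000 = 57.14 mg/L.

(a) 1.90 kg; (b) 57.1 ppm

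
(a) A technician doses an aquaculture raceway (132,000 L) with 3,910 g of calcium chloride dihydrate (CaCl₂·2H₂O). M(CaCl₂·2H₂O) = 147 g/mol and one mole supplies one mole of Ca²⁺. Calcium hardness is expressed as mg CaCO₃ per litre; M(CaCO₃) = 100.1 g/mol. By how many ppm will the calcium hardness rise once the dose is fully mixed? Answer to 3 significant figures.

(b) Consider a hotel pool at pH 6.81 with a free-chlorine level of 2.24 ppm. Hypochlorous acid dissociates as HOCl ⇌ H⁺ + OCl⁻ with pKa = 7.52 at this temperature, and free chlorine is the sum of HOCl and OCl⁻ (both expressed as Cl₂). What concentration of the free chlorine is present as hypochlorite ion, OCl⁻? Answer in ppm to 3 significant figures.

(a) Moles of Ca²⁺: 3,910 g ÷ 147 g/mol = 26.6 mol.
(a) As CaCO₃: 26.6 mol × 100.1 g/mol = 2663 g.
(a) Rise: 2663 g / 132,000 L × 1000 = 20.17 mg/L.

(b) [OCl⁻]/[HOCl] = 10^(pH − pKa) = 10^(6.81 − 7.52) = 10^-0.71 = 0.195.
(b) Fraction as HOCl = 1 / (1 + 0.195) = 0.8368.
(b) OCl⁻ = (1 − 0.8368) × 2.24 ppm = 0.3655 ppm.

(a) 20.2 ppm; (b) 0.365 ppm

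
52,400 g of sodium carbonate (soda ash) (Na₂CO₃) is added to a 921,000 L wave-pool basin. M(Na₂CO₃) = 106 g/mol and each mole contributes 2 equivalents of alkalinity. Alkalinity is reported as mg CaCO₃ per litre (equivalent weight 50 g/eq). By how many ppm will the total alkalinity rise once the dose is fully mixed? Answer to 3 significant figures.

53.7 ppm

Moles of Na₂CO₃: 52,400 g ÷ 106 g/mol = 494.3 mol → 988.7 eq of alkalinity.
As CaCO₃: 988.7 eq × 50 g/eq = 49,430 g.
Rise: 49,430 g / 921,000 L × 1000 = 53.67 mg/L.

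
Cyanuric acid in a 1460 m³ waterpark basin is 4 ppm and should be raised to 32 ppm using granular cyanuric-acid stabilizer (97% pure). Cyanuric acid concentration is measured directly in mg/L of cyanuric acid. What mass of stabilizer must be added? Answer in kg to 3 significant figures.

42.1 kg

Volume: 1460 m³ = 1,460,000 L.
CYA to add: (32 − 4) = 28 mg/L × 1,460,000 L = 40,880 g cyanuric acid.
At 97% purity: 40,880 / 0.97 = 42,140 g product.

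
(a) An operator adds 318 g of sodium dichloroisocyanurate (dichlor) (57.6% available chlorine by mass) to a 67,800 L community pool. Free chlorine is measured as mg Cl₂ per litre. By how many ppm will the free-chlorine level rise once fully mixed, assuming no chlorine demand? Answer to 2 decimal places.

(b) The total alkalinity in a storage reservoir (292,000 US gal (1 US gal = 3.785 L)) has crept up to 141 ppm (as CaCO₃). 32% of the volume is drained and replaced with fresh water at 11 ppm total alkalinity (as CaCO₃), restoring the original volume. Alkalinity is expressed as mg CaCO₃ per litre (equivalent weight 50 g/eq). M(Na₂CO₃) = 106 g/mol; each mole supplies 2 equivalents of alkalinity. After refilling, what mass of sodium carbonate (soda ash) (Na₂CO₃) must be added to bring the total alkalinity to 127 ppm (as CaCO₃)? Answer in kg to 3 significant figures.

(a) 2.70 ppm; (b) 32.3 kg

(a) Available chlorine delivered: 318 g × 0.576 = 183.2 g as Cl₂.
(a) Concentration rise: 183.2 g / 67,800 L = 2.702 mg/L = 2.70 ppm.

(b) Volume: 292,000 US gal × 3.785 L/gal = 1,105,220 L.
(b) After draining 32% and refilling: 141 × 0.68 + 11 × 0.32 = 99.4 ppm.
(b) Deficit to target: 127 − 99.4 = 27.6 mg/L.
(b) As CaCO₃: 27.6 mg/L × 1,105,220 L = 30,500 g; ÷ 50 g/eq ÷ 2 = 305 mol Na₂CO₃.
(b) Mass: 305 × 106 = 32,330 g.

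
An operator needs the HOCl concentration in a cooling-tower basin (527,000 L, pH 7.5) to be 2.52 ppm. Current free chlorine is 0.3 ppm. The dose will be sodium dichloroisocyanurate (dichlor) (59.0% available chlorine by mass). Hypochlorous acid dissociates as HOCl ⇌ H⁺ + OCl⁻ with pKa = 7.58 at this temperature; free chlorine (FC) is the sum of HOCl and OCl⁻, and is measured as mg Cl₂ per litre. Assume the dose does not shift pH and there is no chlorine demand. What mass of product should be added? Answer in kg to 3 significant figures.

3.86 kg

[OCl⁻]/[HOCl] = 10^(pH − pKa) = 10^(7.5 − 7.58) = 0.8318; fraction as HOCl = 1/(1 + 0.8318) = 0.5459.
Free chlorine required for 2.52 ppm HOCl: 2.52 / 0.5459 = 4.616 ppm.
FC to add: 4.616 − 0.3 = 4.316 mg/L as Cl₂.
Cl₂ equivalent: 4.316 mg/L × 527,000 L = 2275 g.
Product at 59.0% available Cl: 2275 / 0.59 = 3855 g.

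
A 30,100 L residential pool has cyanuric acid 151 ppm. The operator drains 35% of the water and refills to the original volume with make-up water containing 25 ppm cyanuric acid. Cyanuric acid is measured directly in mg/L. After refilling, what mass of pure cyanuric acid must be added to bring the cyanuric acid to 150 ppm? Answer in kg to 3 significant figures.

After draining 35% and refilling: 151 × 0.65 + 25 × 0.35 = 106.9 ppm.
Deficit to target: 150 − 106.9 = 43.1 mg/L.
Mass: 43.1 mg/L × 30,100 L = 1297 g cyanuric acid.

1.30 kg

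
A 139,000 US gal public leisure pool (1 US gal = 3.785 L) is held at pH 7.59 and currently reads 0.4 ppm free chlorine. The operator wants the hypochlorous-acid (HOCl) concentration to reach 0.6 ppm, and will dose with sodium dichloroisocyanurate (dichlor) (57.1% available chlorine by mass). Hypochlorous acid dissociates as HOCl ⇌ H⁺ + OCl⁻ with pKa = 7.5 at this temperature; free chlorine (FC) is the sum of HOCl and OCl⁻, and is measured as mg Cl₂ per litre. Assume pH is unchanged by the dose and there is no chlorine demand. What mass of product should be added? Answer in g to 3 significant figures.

Volume: 139,000 US gal × 3.785 L/gal = 526,115 L.
[OCl⁻]/[HOCl] = 10^(pH − pKa) = 10^(7.59 − 7.5) = 1.23; fraction as HOCl = 1/(1 + 1.23) = 0.4484.
Free chlorine required for 0.6 ppm HOCl: 0.6 / 0.4484 = 1.338 ppm.
FC to add: 1.338 − 0.4 = 0.9382 mg/L as Cl₂.
Cl₂ equivalent: 0.9382 mg/L × 526,115 L = 493.6 g.
Product at 57.1% available Cl: 493.6 / 0.571 = 864.4 g.

864 g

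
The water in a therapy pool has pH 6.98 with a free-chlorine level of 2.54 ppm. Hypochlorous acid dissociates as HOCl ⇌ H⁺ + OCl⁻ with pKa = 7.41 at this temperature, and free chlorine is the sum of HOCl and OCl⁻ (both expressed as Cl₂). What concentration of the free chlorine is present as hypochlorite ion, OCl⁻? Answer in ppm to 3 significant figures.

0.688 ppm

[OCl⁻]/[HOCl] = 10^(pH − pKa) = 10^(6.98 − 7.41) = 10^-0.43 = 0.3715.
Fraction as HOCl = 1 / (1 + 0.3715) = 0.7291.
OCl⁻ = (1 − 0.7291) × 2.54 ppm = 0.6881 ppm.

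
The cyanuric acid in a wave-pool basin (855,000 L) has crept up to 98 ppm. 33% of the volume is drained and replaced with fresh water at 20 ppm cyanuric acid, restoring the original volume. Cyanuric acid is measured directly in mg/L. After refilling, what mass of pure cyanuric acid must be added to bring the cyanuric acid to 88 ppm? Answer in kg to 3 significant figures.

13.5 kg

After draining 33% and refilling: 98 × 0.67 + 20 × 0.33 = 72.26 ppm.
Deficit to target: 88 − 72.26 = 15.74 mg/L.
Mass: 15.74 mg/L × 855,000 L = 13,460 g cyanuric acid.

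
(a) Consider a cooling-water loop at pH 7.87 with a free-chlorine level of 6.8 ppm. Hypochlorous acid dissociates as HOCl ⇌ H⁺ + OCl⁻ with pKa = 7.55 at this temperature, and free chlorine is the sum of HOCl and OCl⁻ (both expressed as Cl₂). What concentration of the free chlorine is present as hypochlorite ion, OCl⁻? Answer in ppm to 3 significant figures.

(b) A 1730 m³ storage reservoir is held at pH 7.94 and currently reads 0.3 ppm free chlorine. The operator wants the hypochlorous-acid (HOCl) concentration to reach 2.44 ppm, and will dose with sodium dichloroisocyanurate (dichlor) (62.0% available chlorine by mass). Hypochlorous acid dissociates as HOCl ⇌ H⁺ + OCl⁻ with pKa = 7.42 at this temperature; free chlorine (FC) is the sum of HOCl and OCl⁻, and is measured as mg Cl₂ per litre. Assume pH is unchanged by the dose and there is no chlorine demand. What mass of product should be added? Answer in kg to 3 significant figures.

(a) [OCl⁻]/[HOCl] = 10^(pH − pKa) = 10^(7.87 − 7.55) = 10^0.32 = 2.089.
(a) Fraction as HOCl = 1 / (1 + 2.089) = 0.3237.
(a) OCl⁻ = (1 − 0.3237) × 6.8 ppm = 4.599 ppm.

(b) Volume: 1730 m³ = 1,730,000 L.
(b) [OCl⁻]/[HOCl] = 10^(pH − pKa) = 10^(7.94 − 7.42) = 3.311; fraction as HOCl = 1/(1 + 3.311) = 0.2319.
(b) Free chlorine required for 2.44 ppm HOCl: 2.44 / 0.2319 = 10.52 ppm.
(b) FC to add: 10.52 − 0.3 = 10.22 mg/L as Cl₂.
(b) Cl₂ equivalent: 10.22 mg/L × 1,730,000 L = 17,680 g.
(b) Product at 62.0% available Cl: 17,680 / 0.62 = 28,520 g.

(a) 4.60 ppm; (b) 28.5 kg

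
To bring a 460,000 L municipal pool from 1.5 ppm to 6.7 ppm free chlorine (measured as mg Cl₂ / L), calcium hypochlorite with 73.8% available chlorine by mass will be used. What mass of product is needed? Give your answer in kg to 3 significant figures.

3.24 kg

Chlorine deficit: 6.7 − 1.5 = 5.2 ppm = 5.2 mg/L as Cl₂.
Cl₂ equivalent needed: 5.2 mg/L × 460,000 L = 2,392,000 mg = 2392 g.
Product at 73.8% available chlorine: 2392 / 0.738 = 3241 g.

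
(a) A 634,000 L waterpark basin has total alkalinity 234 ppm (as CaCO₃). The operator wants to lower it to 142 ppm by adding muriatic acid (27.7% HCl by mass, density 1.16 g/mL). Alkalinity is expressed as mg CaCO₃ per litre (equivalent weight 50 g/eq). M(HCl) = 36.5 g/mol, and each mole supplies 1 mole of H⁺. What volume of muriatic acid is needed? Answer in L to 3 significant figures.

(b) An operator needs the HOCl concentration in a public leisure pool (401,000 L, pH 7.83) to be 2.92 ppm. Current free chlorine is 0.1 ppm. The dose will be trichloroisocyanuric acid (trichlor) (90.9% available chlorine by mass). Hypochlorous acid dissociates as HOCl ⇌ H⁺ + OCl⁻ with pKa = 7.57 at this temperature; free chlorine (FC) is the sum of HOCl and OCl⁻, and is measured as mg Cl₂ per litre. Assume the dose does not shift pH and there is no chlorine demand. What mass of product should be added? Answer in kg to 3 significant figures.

(a) 133 L; (b) 3.59 kg

(a) Alkalinity to neutralize: (234 − 142) = 92 mg/L as CaCO₃ × 634,000 L = 58,330 g as CaCO₃.
(a) Equivalents of H⁺ required: 58,330 ÷ 50 g/eq = 1167 eq = 1167 mol HCl.
(a) Mass of HCl: 1167 × 36.5 = 42,580 g.
(a) Mass of 27.7% solution: 42,580 / 0.277 = 153,700 g.
(a) Volume: 153,700 g ÷ 1.16 g/mL = 132,500 mL.

(b) [OCl⁻]/[HOCl] = 10^(pH − pKa) = 10^(7.83 − 7.57) = 1.82; fraction as HOCl = 1/(1 + 1.82) = 0.3546.
(b) Free chlorine required for 2.92 ppm HOCl: 2.92 / 0.3546 = 8.234 ppm.
(b) FC to add: 8.234 − 0.1 = 8.134 mg/L as Cl₂.
(b) Cl₂ equivalent: 8.134 mg/L × 401,000 L = 3262 g.
(b) Product at 90.9% available Cl: 3262 / 0.909 = 3588 g.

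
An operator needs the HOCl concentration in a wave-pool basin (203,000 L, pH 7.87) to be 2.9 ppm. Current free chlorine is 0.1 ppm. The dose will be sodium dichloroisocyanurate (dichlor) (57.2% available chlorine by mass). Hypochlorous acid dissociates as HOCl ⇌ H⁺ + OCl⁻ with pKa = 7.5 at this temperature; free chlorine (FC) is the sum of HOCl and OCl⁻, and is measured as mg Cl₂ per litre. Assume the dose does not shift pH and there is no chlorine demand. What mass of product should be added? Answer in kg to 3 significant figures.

3.41 kg

[OCl⁻]/[HOCl] = 10^(pH − pKa) = 10^(7.87 − 7.5) = 2.344; fraction as HOCl = 1/(1 + 2.344) = 0.299.
Free chlorine required for 2.9 ppm HOCl: 2.9 / 0.299 = 9.698 ppm.
FC to add: 9.698 − 0.1 = 9.598 mg/L as Cl₂.
Cl₂ equivalent: 9.598 mg/L × 203,000 L = 1948 g.
Product at 57.2% available Cl: 1948 / 0.572 = 3406 g.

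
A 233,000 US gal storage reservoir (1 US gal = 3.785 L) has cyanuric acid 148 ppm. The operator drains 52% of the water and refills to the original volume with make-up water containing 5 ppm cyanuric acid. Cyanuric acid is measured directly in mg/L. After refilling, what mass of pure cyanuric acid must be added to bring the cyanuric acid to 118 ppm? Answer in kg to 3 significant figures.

39.1 kg

Volume: 233,000 US gal × 3.785 L/gal = 881,905 L.
After draining 52% and refilling: 148 × 0.48 + 5 × 0.52 = 73.64 ppm.
Deficit to target: 118 − 73.64 = 44.36 mg/L.
Mass: 44.36 mg/L × 881,905 L = 39,120 g cyanuric acid.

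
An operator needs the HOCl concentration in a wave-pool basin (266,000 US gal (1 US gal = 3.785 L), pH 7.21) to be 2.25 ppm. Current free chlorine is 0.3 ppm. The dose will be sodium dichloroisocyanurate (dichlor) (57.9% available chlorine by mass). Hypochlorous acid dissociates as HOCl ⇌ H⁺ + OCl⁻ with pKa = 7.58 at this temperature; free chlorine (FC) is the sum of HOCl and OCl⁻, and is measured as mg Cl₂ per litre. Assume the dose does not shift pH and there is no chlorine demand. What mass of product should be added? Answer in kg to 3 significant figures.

5.06 kg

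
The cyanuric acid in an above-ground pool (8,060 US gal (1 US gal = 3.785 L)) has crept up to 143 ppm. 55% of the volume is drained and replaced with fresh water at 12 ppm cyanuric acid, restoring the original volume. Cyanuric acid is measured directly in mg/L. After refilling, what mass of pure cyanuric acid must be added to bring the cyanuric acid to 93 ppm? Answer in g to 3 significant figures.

Volume: 8,060 US gal × 3.785 L/gal = 30,507 L.
After draining 55% and refilling: 143 × 0.45 + 12 × 0.55 = 70.95 ppm.
Deficit to target: 93 − 70.95 = 22.05 mg/L.
Mass: 22.05 mg/L × 30,507 L = 672.7 g cyanuric acid.

673 g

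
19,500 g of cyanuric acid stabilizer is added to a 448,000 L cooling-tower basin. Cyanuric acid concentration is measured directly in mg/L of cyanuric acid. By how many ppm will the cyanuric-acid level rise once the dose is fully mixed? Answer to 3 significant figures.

43.5 ppm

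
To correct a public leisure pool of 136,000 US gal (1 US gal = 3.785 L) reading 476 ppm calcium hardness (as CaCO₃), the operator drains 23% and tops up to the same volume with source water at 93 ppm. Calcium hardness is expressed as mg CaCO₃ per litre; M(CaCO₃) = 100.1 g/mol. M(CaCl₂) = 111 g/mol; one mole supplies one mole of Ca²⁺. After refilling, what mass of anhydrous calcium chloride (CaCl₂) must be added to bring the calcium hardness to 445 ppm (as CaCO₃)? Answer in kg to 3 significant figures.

Volume: 136,000 US gal × 3.785 L/gal = 514,760 L.
After draining 23% and refilling: 476 × 0.77 + 93 × 0.23 = 387.91 ppm.
Deficit to target: 445 − 387.91 = 57.09 mg/L.
As CaCO₃: 57.09 mg/L × 514,760 L = 29,390 g; ÷ 100.1 = 293.6 mol Ca²⁺.
Mass: 293.6 × 111 = 32,590 g.

32.6 kg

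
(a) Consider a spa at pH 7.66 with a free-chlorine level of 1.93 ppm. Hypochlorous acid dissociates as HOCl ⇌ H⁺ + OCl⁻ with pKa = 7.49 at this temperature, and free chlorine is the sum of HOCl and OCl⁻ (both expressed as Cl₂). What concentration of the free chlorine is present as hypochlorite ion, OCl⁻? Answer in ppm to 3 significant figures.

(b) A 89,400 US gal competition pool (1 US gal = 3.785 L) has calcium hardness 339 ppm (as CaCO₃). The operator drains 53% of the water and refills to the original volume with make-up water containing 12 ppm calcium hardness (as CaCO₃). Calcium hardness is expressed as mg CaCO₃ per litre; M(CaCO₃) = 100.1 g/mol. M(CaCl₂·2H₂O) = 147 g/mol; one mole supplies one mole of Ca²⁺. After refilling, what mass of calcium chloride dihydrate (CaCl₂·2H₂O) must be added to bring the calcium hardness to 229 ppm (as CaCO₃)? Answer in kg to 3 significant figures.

(a) 1.15 ppm; (b) 31.5 kg

(a) [OCl⁻]/[HOCl] = 10^(pH − pKa) = 10^(7.66 − 7.49) = 10^0.17 = 1.479.
(a) Fraction as HOCl = 1 / (1 + 1.479) = 0.4034.
(a) OCl⁻ = (1 − 0.4034) × 1.93 ppm = 1.151 ppm.

(b) Volume: 89,400 US gal × 3.785 L/gal = 338,379 L.
(b) After draining 53% and refilling: 339 × 0.47 + 12 × 0.53 = 165.69 ppm.
(b) Deficit to target: 229 − 165.69 = 63.31 mg/L.
(b) As CaCO₃: 63.31 mg/L × 338,379 L = 21,420 g; ÷ 100.1 = 214 mol Ca²⁺.
(b) Mass: 214 × 147 = 31,460 g.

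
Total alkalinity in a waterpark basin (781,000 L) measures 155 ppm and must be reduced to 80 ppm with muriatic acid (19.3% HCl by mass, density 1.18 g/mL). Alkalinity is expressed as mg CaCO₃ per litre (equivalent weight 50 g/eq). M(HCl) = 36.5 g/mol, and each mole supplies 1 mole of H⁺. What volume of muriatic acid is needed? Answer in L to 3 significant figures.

188 L

Alkalinity to neutralize: (155 − 80) = 75 mg/L as CaCO₃ × 781,000 L = 58,580 g as CaCO₃.
Equivalents of H⁺ required: 58,580 ÷ 50 g/eq = 1172 eq = 1172 mol HCl.
Mass of HCl: 1172 × 36.5 = 42,760 g.
Mass of 19.3% solution: 42,760 / 0.193 = 221,600 g.
Volume: 221,600 g ÷ 1.18 g/mL = 187,800 mL.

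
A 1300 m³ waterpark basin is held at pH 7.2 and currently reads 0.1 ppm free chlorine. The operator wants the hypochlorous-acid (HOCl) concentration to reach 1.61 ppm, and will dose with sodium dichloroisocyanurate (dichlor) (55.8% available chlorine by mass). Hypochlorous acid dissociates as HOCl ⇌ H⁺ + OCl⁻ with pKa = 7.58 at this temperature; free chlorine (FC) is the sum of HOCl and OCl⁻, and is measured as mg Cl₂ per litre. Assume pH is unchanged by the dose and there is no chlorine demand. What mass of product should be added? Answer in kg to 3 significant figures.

Volume: 1300 m³ = 1,300,000 L.
[OCl⁻]/[HOCl] = 10^(pH − pKa) = 10^(7.2 − 7.58) = 0.4169; fraction as HOCl = 1/(1 + 0.4169) = 0.7058.
Free chlorine required for 1.61 ppm HOCl: 1.61 / 0.7058 = 2.281 ppm.
FC to add: 2.281 − 0.1 = 2.181 mg/L as Cl₂.
Cl₂ equivalent: 2.181 mg/L × 1,300,000 L = 2836 g.
Product at 55.8% available Cl: 2836 / 0.558 = 5082 g.

5.08 kg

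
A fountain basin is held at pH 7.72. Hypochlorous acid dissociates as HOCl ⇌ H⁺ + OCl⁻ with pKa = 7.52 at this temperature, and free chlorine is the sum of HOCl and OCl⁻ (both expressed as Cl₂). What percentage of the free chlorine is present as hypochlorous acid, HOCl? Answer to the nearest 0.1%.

38.7%

[OCl⁻]/[HOCl] = 10^(pH − pKa) = 10^(7.72 − 7.52) = 10^0.20 = 1.585.
Fraction as HOCl = 1 / (1 + 1.585) = 0.3869.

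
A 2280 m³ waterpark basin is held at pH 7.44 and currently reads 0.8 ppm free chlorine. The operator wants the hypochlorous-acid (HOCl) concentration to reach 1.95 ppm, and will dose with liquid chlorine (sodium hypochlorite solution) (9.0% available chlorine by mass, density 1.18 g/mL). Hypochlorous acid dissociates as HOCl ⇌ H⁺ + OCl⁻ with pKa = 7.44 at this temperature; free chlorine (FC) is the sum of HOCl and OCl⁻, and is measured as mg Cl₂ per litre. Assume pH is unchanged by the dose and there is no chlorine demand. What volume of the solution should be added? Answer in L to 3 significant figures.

Volume: 2280 m³ = 2,280,000 L.
[OCl⁻]/[HOCl] = 10^(pH − pKa) = 10^(7.44 − 7.44) = 1; fraction as HOCl = 1/(1 + 1) = 0.5.
Free chlorine required for 1.95 ppm HOCl: 1.95 / 0.5 = 3.9 ppm.
FC to add: 3.9 − 0.8 = 3.1 mg/L as Cl₂.
Cl₂ equivalent: 3.1 mg/L × 2,280,000 L = 7068 g.
Product at 9.0% available Cl: 7068 / 0.09 = 78,530 g.
Volume: 78,530 g ÷ 1.18 g/mL = 66,550 mL.

66.6 L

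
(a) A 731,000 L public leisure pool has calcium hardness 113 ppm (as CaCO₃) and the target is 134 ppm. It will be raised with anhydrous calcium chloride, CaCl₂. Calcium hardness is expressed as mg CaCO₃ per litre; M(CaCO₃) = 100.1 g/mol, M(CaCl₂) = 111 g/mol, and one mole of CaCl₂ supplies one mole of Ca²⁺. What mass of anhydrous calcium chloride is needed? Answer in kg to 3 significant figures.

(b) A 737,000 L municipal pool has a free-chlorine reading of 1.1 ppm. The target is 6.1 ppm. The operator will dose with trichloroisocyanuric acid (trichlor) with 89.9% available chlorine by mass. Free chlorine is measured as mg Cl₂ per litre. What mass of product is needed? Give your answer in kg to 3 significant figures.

(a) 17.0 kg; (b) 4.10 kg

(a) Hardness to add: (134 − 113) = 21 mg/L as CaCO₃ × 731,000 L = 15,350 g as CaCO₃.
(a) Moles of Ca²⁺ (1 mol Ca²⁺ ≡ 1 mol CaCO₃): 15,350 / 100.1 g/mol = 153.4 mol.
(a) Mass of CaCl₂: 153.4 × 111 = 17,020 g.

(b) Chlorine deficit: 6.1 − 1.1 = 5 ppm = 5 mg/L as Cl₂.
(b) Cl₂ equivalent needed: 5 mg/L × 737,000 L = 3,685,000 mg = 3685 g.
(b) Product at 89.9% available chlorine: 3685 / 0.899 = 4099 g.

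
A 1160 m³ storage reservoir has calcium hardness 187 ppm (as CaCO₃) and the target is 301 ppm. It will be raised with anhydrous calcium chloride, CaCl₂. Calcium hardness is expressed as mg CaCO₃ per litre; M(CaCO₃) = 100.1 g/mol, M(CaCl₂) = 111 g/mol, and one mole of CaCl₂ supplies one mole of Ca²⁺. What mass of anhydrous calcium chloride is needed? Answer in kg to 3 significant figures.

147 kg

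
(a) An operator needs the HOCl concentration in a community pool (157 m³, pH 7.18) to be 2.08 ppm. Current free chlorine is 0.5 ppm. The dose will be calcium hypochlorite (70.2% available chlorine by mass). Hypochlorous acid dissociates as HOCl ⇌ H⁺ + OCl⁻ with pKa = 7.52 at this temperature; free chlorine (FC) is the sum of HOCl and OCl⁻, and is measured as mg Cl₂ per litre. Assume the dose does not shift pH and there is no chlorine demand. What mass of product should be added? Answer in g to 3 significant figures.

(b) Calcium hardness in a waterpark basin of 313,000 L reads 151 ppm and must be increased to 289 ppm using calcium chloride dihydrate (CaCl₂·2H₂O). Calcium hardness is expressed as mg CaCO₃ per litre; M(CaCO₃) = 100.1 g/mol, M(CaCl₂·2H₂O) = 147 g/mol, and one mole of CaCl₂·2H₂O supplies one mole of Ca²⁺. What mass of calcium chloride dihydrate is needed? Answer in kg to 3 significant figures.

(a) 566 g; (b) 63.4 kg

(a) Volume: 157 m³ = 157,000 L.
(a) [OCl⁻]/[HOCl] = 10^(pH − pKa) = 10^(7.18 − 7.52) = 0.4571; fraction as HOCl = 1/(1 + 0.4571) = 0.6863.
(a) Free chlorine required for 2.08 ppm HOCl: 2.08 / 0.6863 = 3.031 ppm.
(a) FC to add: 3.031 − 0.5 = 2.531 mg/L as Cl₂.
(a) Cl₂ equivalent: 2.531 mg/L × 157,000 L = 397.3 g.
(a) Product at 70.2% available Cl: 397.3 / 0.702 = 566 g.

(b) Hardness to add: (289 − 151) = 138 mg/L as CaCO₃ × 313,000 L = 43,190 g as CaCO₃.
(b) Moles of Ca²⁺ (1 mol Ca²⁺ ≡ 1 mol CaCO₃): 43,190 / 100.1 g/mol = 431.5 mol.
(b) Mass of CaCl₂·2H₂O: 431.5 × 147 = 63,430 g.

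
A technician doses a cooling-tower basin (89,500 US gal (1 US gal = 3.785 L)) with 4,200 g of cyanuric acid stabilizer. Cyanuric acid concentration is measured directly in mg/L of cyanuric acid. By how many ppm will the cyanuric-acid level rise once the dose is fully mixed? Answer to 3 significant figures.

12.4 ppm

Volume: 89,500 US gal × 3.785 L/gal = 338,758 L.
Rise: 4,200 g / 338,758 L × 1000 = 12.4 mg/L.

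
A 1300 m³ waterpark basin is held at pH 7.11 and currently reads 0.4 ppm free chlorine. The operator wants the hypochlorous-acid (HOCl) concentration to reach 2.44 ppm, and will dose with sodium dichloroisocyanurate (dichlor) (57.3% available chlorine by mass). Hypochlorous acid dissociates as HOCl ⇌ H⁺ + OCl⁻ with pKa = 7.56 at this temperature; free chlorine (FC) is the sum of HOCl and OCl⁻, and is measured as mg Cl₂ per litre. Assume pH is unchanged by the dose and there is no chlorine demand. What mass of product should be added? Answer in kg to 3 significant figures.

6.59 kg

Volume: 1300 m³ = 1,300,000 L.
[OCl⁻]/[HOCl] = 10^(pH − pKa) = 10^(7.11 − 7.56) = 0.3548; fraction as HOCl = 1/(1 + 0.3548) = 0.7381.
Free chlorine required for 2.44 ppm HOCl: 2.44 / 0.7381 = 3.306 ppm.
FC to add: 3.306 − 0.4 = 2.906 mg/L as Cl₂.
Cl₂ equivalent: 2.906 mg/L × 1,300,000 L = 3777 g.
Product at 57.3% available Cl: 3777 / 0.573 = 6592 g.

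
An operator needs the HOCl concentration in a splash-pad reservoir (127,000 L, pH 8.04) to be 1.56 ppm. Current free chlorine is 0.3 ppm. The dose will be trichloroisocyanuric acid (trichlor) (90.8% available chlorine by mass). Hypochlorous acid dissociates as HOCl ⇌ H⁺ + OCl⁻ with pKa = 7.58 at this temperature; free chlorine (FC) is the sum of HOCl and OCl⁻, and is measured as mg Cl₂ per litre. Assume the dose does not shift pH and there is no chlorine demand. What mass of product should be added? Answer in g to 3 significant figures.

806 g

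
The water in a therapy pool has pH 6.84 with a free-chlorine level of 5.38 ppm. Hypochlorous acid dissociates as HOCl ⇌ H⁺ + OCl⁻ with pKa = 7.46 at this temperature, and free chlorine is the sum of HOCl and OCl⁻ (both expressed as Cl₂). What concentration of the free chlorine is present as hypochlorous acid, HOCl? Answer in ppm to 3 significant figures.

4.34 ppm

[OCl⁻]/[HOCl] = 10^(pH − pKa) = 10^(6.84 − 7.46) = 10^-0.62 = 0.2399.
Fraction as HOCl = 1 / (1 + 0.2399) = 0.8065.
HOCl = 0.8065 × 5.38 ppm = 4.339 ppm.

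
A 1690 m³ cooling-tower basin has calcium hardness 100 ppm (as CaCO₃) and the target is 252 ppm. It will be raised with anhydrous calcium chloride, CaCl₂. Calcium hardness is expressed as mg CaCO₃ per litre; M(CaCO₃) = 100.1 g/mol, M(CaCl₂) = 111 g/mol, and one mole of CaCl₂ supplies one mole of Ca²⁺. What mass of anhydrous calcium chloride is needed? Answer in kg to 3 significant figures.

Volume: 1690 m³ = 1,690,000 L.
Hardness to add: (252 − 100) = 152 mg/L as CaCO₃ × 1,690,000 L = 256,900 g as CaCO₃.
Moles of Ca²⁺ (1 mol Ca²⁺ ≡ 1 mol CaCO₃): 256,900 / 100.1 g/mol = 2566 mol.
Mass of CaCl₂: 2566 × 111 = 284,900 g.

285 kg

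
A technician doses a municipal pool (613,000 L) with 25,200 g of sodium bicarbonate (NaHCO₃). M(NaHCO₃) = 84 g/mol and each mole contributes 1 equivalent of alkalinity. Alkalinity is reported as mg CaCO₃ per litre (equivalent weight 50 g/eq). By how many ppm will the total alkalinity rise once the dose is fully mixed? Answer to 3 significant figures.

24.5 ppm

Moles of NaHCO₃: 25,200 g ÷ 84 g/mol = 300 mol → 300 eq of alkalinity.
As CaCO₃: 300 eq × 50 g/eq = 15,000 g.
Rise: 15,000 g / 613,000 L × 1000 = 24.47 mg/L.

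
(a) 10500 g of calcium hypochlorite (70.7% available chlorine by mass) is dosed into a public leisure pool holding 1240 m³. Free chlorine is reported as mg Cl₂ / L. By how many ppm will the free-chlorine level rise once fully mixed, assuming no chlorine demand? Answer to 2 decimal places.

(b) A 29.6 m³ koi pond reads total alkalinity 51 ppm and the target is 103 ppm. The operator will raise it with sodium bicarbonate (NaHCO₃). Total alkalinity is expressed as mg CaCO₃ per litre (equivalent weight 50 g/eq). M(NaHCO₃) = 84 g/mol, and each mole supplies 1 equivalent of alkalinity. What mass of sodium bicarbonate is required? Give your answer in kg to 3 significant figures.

(a) 5.99 ppm; (b) 2.59 kg

(a) Volume: 1240 m³ = 1,240,000 L.
(a) Available chlorine delivered: 10,500 g × 0.707 = 7424 g as Cl₂.
(a) Concentration rise: 7424 g / 1,240,000 L = 5.987 mg/L = 5.99 ppm.

(b) Volume: 29.6 m³ = 29,600 L.
(b) Alkalinity to add: (103 − 51) = 52 mg/L as CaCO₃ × 29,600 L = 1539 g as CaCO₃.
(b) Equivalents: 1539 g ÷ 50 g/eq = 30.78 eq.
(b) NaHCO₃ supplies 1 eq per mole → 30.78 mol.
(b) Mass: 30.78 mol × 84 g/mol = 2586 g.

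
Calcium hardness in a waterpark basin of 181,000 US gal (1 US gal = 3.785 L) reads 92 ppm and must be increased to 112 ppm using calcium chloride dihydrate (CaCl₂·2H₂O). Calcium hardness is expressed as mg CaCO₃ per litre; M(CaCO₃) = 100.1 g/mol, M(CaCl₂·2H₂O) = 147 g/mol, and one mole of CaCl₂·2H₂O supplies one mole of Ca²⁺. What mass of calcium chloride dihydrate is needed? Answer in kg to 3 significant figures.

Volume: 181,000 US gal × 3.785 L/gal = 685,085 L.
Hardness to add: (112 − 92) = 20 mg/L as CaCO₃ × 685,085 L = 13,700 g as CaCO₃.
Moles of Ca²⁺ (1 mol Ca²⁺ ≡ 1 mol CaCO₃): 13,700 / 100.1 g/mol = 136.9 mol.
Mass of CaCl₂·2H₂O: 136.9 × 147 = 20,120 g.

20.1 kg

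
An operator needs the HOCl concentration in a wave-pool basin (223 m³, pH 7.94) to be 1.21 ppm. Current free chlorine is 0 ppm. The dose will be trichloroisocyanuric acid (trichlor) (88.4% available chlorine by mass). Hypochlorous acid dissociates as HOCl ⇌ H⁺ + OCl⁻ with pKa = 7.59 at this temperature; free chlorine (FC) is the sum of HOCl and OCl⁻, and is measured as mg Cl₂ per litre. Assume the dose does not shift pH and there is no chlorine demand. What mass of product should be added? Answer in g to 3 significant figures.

Volume: 223 m³ = 223,000 L.
[OCl⁻]/[HOCl] = 10^(pH − pKa) = 10^(7.94 − 7.59) = 2.239; fraction as HOCl = 1/(1 + 2.239) = 0.3088.
Free chlorine required for 1.21 ppm HOCl: 1.21 / 0.3088 = 3.919 ppm.
FC to add: 3.919 − 0 = 3.919 mg/L as Cl₂.
Cl₂ equivalent: 3.919 mg/L × 223,000 L = 873.9 g.
Product at 88.4% available Cl: 873.9 / 0.884 = 988.6 g.

989 g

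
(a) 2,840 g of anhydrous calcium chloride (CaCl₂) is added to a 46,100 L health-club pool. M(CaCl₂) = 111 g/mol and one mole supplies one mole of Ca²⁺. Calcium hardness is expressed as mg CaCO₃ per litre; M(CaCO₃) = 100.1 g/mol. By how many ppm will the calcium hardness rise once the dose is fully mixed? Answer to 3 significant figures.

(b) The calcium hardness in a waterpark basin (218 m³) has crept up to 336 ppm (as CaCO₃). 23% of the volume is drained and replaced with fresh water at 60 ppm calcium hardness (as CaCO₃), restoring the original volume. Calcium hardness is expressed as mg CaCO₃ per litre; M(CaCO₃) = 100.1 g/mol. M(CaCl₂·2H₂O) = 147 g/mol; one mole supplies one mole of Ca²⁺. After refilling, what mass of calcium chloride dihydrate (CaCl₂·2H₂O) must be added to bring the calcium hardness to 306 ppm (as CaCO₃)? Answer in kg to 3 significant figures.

(a) 55.6 ppm; (b) 10.7 kg

(a) Moles of Ca²⁺: 2,840 g ÷ 111 g/mol = 25.59 mol.
(a) As CaCO₃: 25.59 mol × 100.1 g/mol = 2561 g.
(a) Rise: 2561 g / 46,100 L × 1000 = 55.56 mg/L.

(b) Volume: 218 m³ = 218,000 L.
(b) After draining 23% and refilling: 336 × 0.77 + 60 × 0.23 = 272.52 ppm.
(b) Deficit to target: 306 − 272.52 = 33.48 mg/L.
(b) As CaCO₃: 33.48 mg/L × 218,000 L = 7299 g; ÷ 100.1 = 72.91 mol Ca²⁺.
(b) Mass: 72.91 × 147 = 10,720 g.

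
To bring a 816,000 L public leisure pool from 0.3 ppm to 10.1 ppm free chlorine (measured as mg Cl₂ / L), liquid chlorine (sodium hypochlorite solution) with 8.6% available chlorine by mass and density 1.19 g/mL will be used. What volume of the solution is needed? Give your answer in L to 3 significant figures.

78.1 L

Chlorine deficit: 10.1 − 0.3 = 9.8 ppm = 9.8 mg/L as Cl₂.
Cl₂ equivalent needed: 9.8 mg/L × 816,000 L = 7,997,000 mg = 7997 g.
Product at 8.6% available chlorine: 7997 / 0.086 = 92,990 g.
Volume at density 1.19 g/mL: 92,990 g ÷ 1.19 g/mL = 78,140 mL.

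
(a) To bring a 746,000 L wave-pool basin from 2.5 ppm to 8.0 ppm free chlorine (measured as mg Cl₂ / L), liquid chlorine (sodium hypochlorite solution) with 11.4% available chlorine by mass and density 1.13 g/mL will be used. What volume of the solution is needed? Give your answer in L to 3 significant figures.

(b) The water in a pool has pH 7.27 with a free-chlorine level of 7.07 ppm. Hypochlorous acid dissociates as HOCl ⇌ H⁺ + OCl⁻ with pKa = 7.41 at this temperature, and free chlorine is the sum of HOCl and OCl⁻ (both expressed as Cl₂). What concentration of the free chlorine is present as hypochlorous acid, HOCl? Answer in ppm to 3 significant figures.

(a) 31.9 L; (b) 4.10 ppm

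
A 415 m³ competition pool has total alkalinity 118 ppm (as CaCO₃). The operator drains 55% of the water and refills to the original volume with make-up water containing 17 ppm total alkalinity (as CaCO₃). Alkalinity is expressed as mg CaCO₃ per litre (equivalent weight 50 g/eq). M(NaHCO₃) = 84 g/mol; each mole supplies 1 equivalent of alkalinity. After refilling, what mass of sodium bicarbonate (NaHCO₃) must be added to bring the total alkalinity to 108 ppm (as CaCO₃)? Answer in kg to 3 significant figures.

Volume: 415 m³ = 415,000 L.
After draining 55% and refilling: 118 × 0.45 + 17 × 0.55 = 62.45 ppm.
Deficit to target: 108 − 62.45 = 45.55 mg/L.
As CaCO₃: 45.55 mg/L × 415,000 L = 18,900 g; ÷ 50 g/eq ÷ 1 = 378.1 mol NaHCO₃.
Mass: 378.1 × 84 = 31,760 g.

31.8 kg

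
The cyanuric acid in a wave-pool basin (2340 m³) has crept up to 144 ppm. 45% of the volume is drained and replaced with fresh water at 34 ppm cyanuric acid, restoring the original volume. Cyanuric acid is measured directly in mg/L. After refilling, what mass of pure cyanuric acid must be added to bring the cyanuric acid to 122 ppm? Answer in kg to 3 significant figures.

Volume: 2340 m³ = 2,340,000 L.
After draining 45% and refilling: 144 × 0.55 + 34 × 0.45 = 94.5 ppm.
Deficit to target: 122 − 94.5 = 27.5 mg/L.
Mass: 27.5 mg/L × 2,340,000 L = 64,350 g cyanuric acid.

64.3 kg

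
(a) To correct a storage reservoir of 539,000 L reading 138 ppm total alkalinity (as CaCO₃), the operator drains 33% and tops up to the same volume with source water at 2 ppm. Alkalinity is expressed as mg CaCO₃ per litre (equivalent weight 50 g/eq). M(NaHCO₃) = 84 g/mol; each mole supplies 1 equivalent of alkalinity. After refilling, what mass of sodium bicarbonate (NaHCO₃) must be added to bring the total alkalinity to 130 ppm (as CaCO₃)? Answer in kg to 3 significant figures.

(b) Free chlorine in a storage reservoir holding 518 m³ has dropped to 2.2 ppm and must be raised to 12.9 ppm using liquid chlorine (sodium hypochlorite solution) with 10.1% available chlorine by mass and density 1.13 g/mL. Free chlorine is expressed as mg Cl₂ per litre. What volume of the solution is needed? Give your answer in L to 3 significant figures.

(a) 33.4 kg; (b) 48.6 L

(a) After draining 33% and refilling: 138 × 0.67 + 2 × 0.33 = 93.12 ppm.
(a) Deficit to target: 130 − 93.12 = 36.88 mg/L.
(a) As CaCO₃: 36.88 mg/L × 539,000 L = 19,880 g; ÷ 50 g/eq ÷ 1 = 397.6 mol NaHCO₃.
(a) Mass: 397.6 × 84 = 33,400 g.

(b) Volume: 518 m³ = 518,000 L.
(b) Chlorine deficit: 12.9 − 2.2 = 10.7 ppm = 10.7 mg/L as Cl₂.
(b) Cl₂ equivalent needed: 10.7 mg/L × 518,000 L = 5,543,000 mg = 5543 g.
(b) Product at 10.1% available chlorine: 5543 / 0.101 = 54,880 g.
(b) Volume at density 1.13 g/mL: 54,880 g ÷ 1.13 g/mL = 48,560 mL.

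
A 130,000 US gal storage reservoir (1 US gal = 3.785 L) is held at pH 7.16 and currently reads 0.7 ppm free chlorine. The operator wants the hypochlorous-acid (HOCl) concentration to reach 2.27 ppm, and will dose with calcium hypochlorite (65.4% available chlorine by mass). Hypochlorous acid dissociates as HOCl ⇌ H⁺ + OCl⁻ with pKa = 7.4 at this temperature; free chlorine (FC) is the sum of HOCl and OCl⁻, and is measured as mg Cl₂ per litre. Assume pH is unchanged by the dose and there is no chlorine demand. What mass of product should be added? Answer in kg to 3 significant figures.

2.16 kg

Volume: 130,000 US gal × 3.785 L/gal = 492,050 L.
[OCl⁻]/[HOCl] = 10^(pH − pKa) = 10^(7.16 − 7.4) = 0.5754; fraction as HOCl = 1/(1 + 0.5754) = 0.6347.
Free chlorine required for 2.27 ppm HOCl: 2.27 / 0.6347 = 3.576 ppm.
FC to add: 3.576 − 0.7 = 2.876 mg/L as Cl₂.
Cl₂ equivalent: 2.876 mg/L × 492,050 L = 1415 g.
Product at 65.4% available Cl: 1415 / 0.654 = 2164 g.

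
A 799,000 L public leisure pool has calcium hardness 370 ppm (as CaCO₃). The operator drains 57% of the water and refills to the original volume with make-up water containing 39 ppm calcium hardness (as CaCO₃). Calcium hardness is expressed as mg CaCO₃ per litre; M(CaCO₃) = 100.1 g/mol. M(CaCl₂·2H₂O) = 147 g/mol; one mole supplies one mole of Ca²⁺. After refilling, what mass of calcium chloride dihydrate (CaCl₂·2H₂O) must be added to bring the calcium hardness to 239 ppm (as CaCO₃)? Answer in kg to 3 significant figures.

67.7 kg

After draining 57% and refilling: 370 × 0.43 + 39 × 0.57 = 181.33 ppm.
Deficit to target: 239 − 181.33 = 57.67 mg/L.
As CaCO₃: 57.67 mg/L × 799,000 L = 46,080 g; ÷ 100.1 = 460.3 mol Ca²⁺.
Mass: 460.3 × 147 = 67,670 g.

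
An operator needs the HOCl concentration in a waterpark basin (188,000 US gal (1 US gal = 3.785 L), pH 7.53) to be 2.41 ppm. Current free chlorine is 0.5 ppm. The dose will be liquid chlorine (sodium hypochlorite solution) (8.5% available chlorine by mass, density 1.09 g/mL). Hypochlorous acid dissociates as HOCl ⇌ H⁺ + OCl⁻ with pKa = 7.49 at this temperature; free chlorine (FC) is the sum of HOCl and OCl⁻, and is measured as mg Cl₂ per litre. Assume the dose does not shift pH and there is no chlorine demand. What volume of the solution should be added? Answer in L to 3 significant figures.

35.0 L

Volume: 188,000 US gal × 3.785 L/gal = 711,580 L.
[OCl⁻]/[HOCl] = 10^(pH − pKa) = 10^(7.53 − 7.49) = 1.096; fraction as HOCl = 1/(1 + 1.096) = 0.477.
Free chlorine required for 2.41 ppm HOCl: 2.41 / 0.477 = 5.053 ppm.
FC to add: 5.053 − 0.5 = 4.553 mg/L as Cl₂.
Cl₂ equivalent: 4.553 mg/L × 711,580 L = 3239 g.
Product at 8.5% available Cl: 3239 / 0.085 = 38,110 g.
Volume: 38,110 g ÷ 1.09 g/mL = 34,960 mL.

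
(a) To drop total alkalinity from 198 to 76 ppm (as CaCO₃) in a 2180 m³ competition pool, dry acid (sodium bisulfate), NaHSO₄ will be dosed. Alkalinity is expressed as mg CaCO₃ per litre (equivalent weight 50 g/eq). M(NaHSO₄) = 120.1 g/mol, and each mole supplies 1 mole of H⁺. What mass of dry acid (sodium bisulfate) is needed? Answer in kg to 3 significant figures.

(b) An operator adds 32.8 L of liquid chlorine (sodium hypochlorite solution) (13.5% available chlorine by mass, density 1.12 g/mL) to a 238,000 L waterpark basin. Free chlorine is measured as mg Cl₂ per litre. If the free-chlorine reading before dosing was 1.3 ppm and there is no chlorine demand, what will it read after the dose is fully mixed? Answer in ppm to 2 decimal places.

(a) 639 kg; (b) 22.14 ppm

(a) Volume: 2180 m³ = 2,180,000 L.
(a) Alkalinity to neutralize: (198 − 76) = 122 mg/L as CaCO₃ × 2,180,000 L = 266,000 g as CaCO₃.
(a) Equivalents of H⁺ required: 266,000 ÷ 50 g/eq = 5319 eq = 5319 mol NaHSO₄.
(a) Mass of NaHSO₄: 5319 × 120.1 = 638,800 g.

(b) Mass of solution: 32.8 L × 1000 mL/L × 1.12 g/mL = 36,740 g.
(b) Available chlorine delivered: 36,740 g × 0.135 = 4959 g as Cl₂.
(b) Concentration rise: 4959 g / 238,000 L = 20.84 mg/L = 20.84 ppm.
(b) Final FC: 1.3 + 20.84 = 22.14 ppm.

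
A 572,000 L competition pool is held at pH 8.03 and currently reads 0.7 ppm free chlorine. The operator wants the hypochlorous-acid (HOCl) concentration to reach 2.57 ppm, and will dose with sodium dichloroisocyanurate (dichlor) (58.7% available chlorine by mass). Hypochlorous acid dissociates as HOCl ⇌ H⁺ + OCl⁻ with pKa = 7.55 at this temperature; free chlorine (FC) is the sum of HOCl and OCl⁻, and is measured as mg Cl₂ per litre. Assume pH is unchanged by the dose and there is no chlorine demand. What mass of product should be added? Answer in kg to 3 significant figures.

[OCl⁻]/[HOCl] = 10^(pH − pKa) = 10^(8.03 − 7.55) = 3.02; fraction as HOCl = 1/(1 + 3.02) = 0.2488.
Free chlorine required for 2.57 ppm HOCl: 2.57 / 0.2488 = 10.33 ppm.
FC to add: 10.33 − 0.7 = 9.631 mg/L as Cl₂.
Cl₂ equivalent: 9.631 mg/L × 572,000 L = 5509 g.
Product at 58.7% available Cl: 5509 / 0.587 = 9385 g.

9.39 kg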